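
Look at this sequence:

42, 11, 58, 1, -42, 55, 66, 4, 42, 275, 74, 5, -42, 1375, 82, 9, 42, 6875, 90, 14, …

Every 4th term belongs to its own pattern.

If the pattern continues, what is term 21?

-42

Read the sequence 4 terms at a time; column i is its own pattern.
Track A: 42, -42, 42, -42, 42 (oscillating between 42 and -42).
Track B: 11, 55, 275, 1375, 6875 (geometric, ×5 each step).
Track C: 58, 66, 74, 82, 90 (linear: a_n = 50 + 8·n).
Track D: 1, 4, 5, 9, 14 (a Fibonacci-like recurrence a_n = a_{n-1} + a_{n-2}).
The 21st slot belongs to track A; its 6th term is -42.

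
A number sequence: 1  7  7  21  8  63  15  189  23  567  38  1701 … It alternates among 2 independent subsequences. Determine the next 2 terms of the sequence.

Taking every 2nd term gives 2 separate tracks.
Subsequence A: 1, 7, 8, 15, 23, 38. Fibonacci-style (each term is the sum of the two before it).
Subsequence B: 7, 21, 63, 189, 567, 1701. Geometric with ratio 3.
Position 13 → subsequence A, term 7 = 61.
Position 14 falls in subsequence B as its term 7, giving 5103.

61, 5103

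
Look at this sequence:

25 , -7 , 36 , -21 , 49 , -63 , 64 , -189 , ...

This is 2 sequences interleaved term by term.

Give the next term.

81

Odd-indexed and even-indexed terms follow separate rules.
Track A: 25, 36, 49, 64 — perfect squares starting at 5².
Track B: -7, -21, -63, -189 — a geometric progression (common ratio 3).
Position 9 falls in track A as its term 5, giving 81.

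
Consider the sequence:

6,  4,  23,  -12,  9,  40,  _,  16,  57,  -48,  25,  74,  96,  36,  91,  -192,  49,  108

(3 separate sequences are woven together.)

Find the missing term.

24

Taking every 3rd term gives 3 separate tracks.
Track A: 6, -12, ?, -48, 96, -192 — geometric, ×-2 each step.
Track B: 4, 9, 16, 25, 36, 49 — consecutive squares n² from n = 2.
Track C: 23, 40, 57, 74, 91, 108 — arithmetic, step +17.
So the missing entry in track A is 24.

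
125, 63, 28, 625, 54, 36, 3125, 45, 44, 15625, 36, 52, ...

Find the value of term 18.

68

Read the sequence 3 terms at a time; column i is its own pattern.
Track A is 125, 625, 3125, 15625, which is powers of 5.
Track B is 63, 54, 45, 36, which is linear: a_n = 72 − 9·n.
Track C is 28, 36, 44, 52, which is arithmetic, step +8.
Term 18 comes from track C (its 6th entry): 68.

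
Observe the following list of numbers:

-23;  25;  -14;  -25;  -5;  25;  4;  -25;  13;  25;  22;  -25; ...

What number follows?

Taking every 2nd term gives 2 separate tracks.
Subsequence A = -23, -14, -5, 4, 13, 22: arithmetic, step +9.
Subsequence B = 25, -25, 25, -25, 25, -25: the oscillation 25·(−1)^(n+1).
Position 13 falls in subsequence A as its term 7, giving 31.

31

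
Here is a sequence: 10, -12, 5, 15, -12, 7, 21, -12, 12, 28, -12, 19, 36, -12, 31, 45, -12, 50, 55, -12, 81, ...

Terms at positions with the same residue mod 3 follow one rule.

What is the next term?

66

Taking every 3rd term gives 3 separate tracks.
Track A: 10, 15, 21, 28, 36, 45, 55 (triangular numbers n(n+1)/2 for n = 4, 5, …).
Track B: -12, -12, -12, -12, -12, -12, -12 (always -12).
Track C: 5, 7, 12, 19, 31, 50, 81 (a Fibonacci-like recurrence a_n = a_{n-1} + a_{n-2}).
Position 22 → track A, term 8 = 66.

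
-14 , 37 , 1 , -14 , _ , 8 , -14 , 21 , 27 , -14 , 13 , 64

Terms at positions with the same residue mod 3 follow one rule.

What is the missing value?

29

Taking every 3rd term gives 3 separate tracks.
Subsequence A: -14, -14, -14, -14 (always -14).
Subsequence B: 37, ?, 21, 13 (arithmetic with common difference −8).
Subsequence C: 1, 8, 27, 64 (the cubes 1³, 2³, 3³, …).
Subsequence B's pattern makes the blank 29.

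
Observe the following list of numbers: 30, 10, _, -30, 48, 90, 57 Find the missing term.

39

The terms cycle through 2 interleaved subsequences.
Subsequence A = 30, ?, 48, 57: linear: a_n = 21 + 9·n.
Subsequence B = 10, -30, 90: multiplying by -3 each time.
Filling subsequence A at index 2 by its rule yields 39.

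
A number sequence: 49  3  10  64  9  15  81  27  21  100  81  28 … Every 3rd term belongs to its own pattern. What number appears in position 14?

Split by position mod 3: positions 1, 4, 7, … form one track, and each other residue class forms its own.
Stream A: 49, 64, 81, 100. Perfect squares starting at 7².
Stream B: 3, 9, 27, 81. Successive powers of 3.
Stream C: 10, 15, 21, 28. Triangular numbers starting at T_4.
Term 14 comes from stream B (its 5th entry): 243.

243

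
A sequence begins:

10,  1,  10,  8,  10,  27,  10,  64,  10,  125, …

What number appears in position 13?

10

Taking every 2nd term gives 2 separate tracks.
Track A is 10, 10, 10, 10, 10, which is constant 10.
Track B is 1, 8, 27, 64, 125, which is the cubes 1³, 2³, 3³, ….
The 13th slot belongs to track A; its 7th term is 10.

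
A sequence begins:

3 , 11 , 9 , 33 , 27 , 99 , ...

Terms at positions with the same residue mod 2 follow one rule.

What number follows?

Odd-indexed and even-indexed terms follow separate rules.
Subsequence A: 3, 9, 27 — powers of 3.
Subsequence B: 11, 33, 99 — a geometric progression (common ratio 3).
Position 7 → subsequence A, term 4 = 81.

81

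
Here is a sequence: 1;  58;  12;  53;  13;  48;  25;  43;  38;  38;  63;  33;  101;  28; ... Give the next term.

164

Odd-indexed and even-indexed terms follow separate rules.
Track A = 1, 12, 13, 25, 38, 63, 101: a Fibonacci-like recurrence a_n = a_{n-1} + a_{n-2}.
Track B = 58, 53, 48, 43, 38, 33, 28: arithmetic with common difference −5.
Position 15 falls in track A as its term 8, giving 164.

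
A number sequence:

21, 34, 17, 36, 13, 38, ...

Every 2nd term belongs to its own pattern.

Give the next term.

9

The terms cycle through 2 interleaved subsequences.
Track A: 21, 17, 13. Linear: a_n = 25 − 4·n.
Track B: 34, 36, 38. Adding 2 each time.
Position 7 → track A, term 4 = 9.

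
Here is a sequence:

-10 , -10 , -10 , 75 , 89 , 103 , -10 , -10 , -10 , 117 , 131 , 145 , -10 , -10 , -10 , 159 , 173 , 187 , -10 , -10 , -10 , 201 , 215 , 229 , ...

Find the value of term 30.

271

The slot pattern repeats as AAABBB (period 6), so there are 2 interleaved tracks.
Subsequence A: -10, -10, -10, -10, -10, -10, -10, -10, -10, -10, -10, -10. The constant sequence -10.
Subsequence B: 75, 89, 103, 117, 131, 145, 159, 173, 187, 201, 215, 229. Adding 14 each time.
Term 30 comes from subsequence B (its 15th entry): 271.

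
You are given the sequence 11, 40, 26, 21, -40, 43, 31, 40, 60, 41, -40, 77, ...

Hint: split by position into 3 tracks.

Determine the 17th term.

Read the sequence 3 terms at a time; column i is its own pattern.
Track A: 11, 21, 31, 41 (adding 10 each time).
Track B: 40, -40, 40, -40 (alternating ±40).
Track C: 26, 43, 60, 77 (arithmetic, step +17).
Position 17 → track B, term 6 = -40.

-40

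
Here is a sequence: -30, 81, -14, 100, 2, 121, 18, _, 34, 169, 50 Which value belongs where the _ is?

Odd-indexed and even-indexed terms follow separate rules.
Track A: -30, -14, 2, 18, 34, 50. Linear: a_n = -46 + 16·n.
Track B: 81, 100, 121, ?, 169. Consecutive squares n² from n = 9.
So the missing entry in track B is 144.

144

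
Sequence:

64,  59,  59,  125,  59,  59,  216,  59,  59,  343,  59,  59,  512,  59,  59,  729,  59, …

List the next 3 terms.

59, 1000, 59

Positions follow the repeating pattern ABB; grouping by letter gives 2 tracks.
Track A is 64, 125, 216, 343, 512, 729, which is perfect cubes starting at 4³.
Track B is 59, 59, 59, 59, 59, 59, 59, 59, 59, 59, 59, which is constant 59.
The 18th slot belongs to track B; its 12th term is 59.
The 19th slot belongs to track A; its 7th term is 1000.
Position 20 → track B, term 13 = 59.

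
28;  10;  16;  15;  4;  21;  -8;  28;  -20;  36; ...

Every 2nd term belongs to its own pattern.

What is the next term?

-32

The terms cycle through 2 interleaved subsequences.
Track A: 28, 16, 4, -8, -20. Arithmetic, step −12.
Track B: 10, 15, 21, 28, 36. Triangular numbers n(n+1)/2 for n = 4, 5, ….
Position 11 falls in track A as its term 6, giving -32.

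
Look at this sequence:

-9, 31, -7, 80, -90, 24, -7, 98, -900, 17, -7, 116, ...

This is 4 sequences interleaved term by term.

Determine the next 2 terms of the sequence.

-9000, 10

Split by position mod 4: positions 1, 5, 9, … form one track, and each other residue class forms its own.
Track A: -9, -90, -900. Geometric with ratio 10.
Track B: 31, 24, 17. Linear: a_n = 38 − 7·n.
Track C: -7, -7, -7. Constant -7.
Track D: 80, 98, 116. Arithmetic, step +18.
The 13th slot belongs to track A; its 4th term is -9000.
Position 14 falls in track B as its term 4, giving 10.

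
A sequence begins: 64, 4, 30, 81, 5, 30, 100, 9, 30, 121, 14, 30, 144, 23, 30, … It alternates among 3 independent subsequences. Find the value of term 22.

225

Read the sequence 3 terms at a time; column i is its own pattern.
Track A: 64, 81, 100, 121, 144 (perfect squares starting at 8²).
Track B: 4, 5, 9, 14, 23 (Fibonacci-style (each term is the sum of the two before it)).
Track C: 30, 30, 30, 30, 30 (the constant sequence 30).
Position 22 → track A, term 8 = 225.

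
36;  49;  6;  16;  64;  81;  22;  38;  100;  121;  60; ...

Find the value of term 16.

Positions follow the repeating pattern AABB; grouping by letter gives 2 tracks.
Track A: 36, 49, 64, 81, 100, 121 (perfect squares starting at 6²).
Track B: 6, 16, 22, 38, 60 (a Fibonacci-like recurrence a_n = a_{n-1} + a_{n-2}).
Position 16 falls in track B as its term 8, giving 256.

256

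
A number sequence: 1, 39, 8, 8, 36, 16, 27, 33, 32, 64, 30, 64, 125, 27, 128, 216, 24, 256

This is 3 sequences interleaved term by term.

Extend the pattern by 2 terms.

The terms cycle through 3 interleaved subsequences.
Track A = 1, 8, 27, 64, 125, 216: consecutive cubes n³ from n = 1.
Track B = 39, 36, 33, 30, 27, 24: arithmetic with common difference −3.
Track C = 8, 16, 32, 64, 128, 256: successive powers of 2.
Term 19 comes from track A (its 7th entry): 343.
The 20th slot belongs to track B; its 7th term is 21.

343, 21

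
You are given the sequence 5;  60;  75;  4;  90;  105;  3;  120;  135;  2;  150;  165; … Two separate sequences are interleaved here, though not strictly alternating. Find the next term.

Reading positions in blocks of 3 reveals the pattern ABB — 2 tracks woven together.
Stream A: 5, 4, 3, 2 (arithmetic, step −1).
Stream B: 60, 75, 90, 105, 120, 135, 150, 165 (arithmetic, step +15).
Term 13 comes from stream A (its 5th entry): 1.

1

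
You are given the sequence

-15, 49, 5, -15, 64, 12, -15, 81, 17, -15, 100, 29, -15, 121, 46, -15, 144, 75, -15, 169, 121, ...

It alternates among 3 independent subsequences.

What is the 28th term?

Read the sequence 3 terms at a time; column i is its own pattern.
Stream A is -15, -15, -15, -15, -15, -15, -15, which is always -15.
Stream B is 49, 64, 81, 100, 121, 144, 169, which is the squares 7², 8², 9², ….
Stream C is 5, 12, 17, 29, 46, 75, 121, which is Fibonacci-style (each term is the sum of the two before it).
Position 28 → stream A, term 10 = -15.

-15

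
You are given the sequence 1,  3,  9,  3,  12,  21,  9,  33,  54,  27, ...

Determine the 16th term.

243

Positions follow the repeating pattern ABB; grouping by letter gives 2 tracks.
Subsequence A: 1, 3, 9, 27 — powers of 3.
Subsequence B: 3, 9, 12, 21, 33, 54 — Fibonacci-style (each term is the sum of the two before it).
Position 16 → subsequence A, term 6 = 243.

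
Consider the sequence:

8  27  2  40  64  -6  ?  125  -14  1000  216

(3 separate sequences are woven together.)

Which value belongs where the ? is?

200

The terms cycle through 3 interleaved subsequences.
Track A: 8, 40, ?, 1000. Geometric with ratio 5.
Track B: 27, 64, 125, 216. Consecutive cubes n³ from n = 3.
Track C: 2, -6, -14. Arithmetic, step −8.
The gap is track A's term 3; the rule gives 200.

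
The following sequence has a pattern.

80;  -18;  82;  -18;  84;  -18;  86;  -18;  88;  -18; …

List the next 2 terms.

Positions 1, 3, 5, … form one subsequence and positions 2, 4, 6, … form another.
Subsequence A: 80, 82, 84, 86, 88 — linear: a_n = 78 + 2·n.
Subsequence B: -18, -18, -18, -18, -18 — constant -18.
The 11th slot belongs to subsequence A; its 6th term is 90.
Position 12 → subsequence B, term 6 = -18.

90, -18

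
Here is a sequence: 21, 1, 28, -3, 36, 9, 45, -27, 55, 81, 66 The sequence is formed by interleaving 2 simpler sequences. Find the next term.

-243

Odd-indexed and even-indexed terms follow separate rules.
Stream A: 21, 28, 36, 45, 55, 66 (triangular numbers n(n+1)/2 for n = 6, 7, …).
Stream B: 1, -3, 9, -27, 81 (multiplying by -3 each time).
The 12th slot belongs to stream B; its 6th term is -243.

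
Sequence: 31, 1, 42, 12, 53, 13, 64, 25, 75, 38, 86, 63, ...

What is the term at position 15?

108

The terms cycle through 2 interleaved subsequences.
Track A is 31, 42, 53, 64, 75, 86, which is arithmetic with common difference +11.
Track B is 1, 12, 13, 25, 38, 63, which is each term equals the sum of the previous two.
Position 15 → track A, term 8 = 108.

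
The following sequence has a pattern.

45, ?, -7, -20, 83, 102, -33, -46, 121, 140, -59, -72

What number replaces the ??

Positions follow the repeating pattern AABB; grouping by letter gives 2 tracks.
Stream A: 45, ?, 83, 102, 121, 140 (arithmetic with common difference +19).
Stream B: -7, -20, -33, -46, -59, -72 (subtracting 13 each time).
So the missing entry in stream A is 64.

64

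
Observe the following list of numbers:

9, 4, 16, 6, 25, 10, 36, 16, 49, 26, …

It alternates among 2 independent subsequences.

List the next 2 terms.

64, 42

Taking every 2nd term gives 2 separate tracks.
Track A is 9, 16, 25, 36, 49, which is the squares 3², 4², 5², ….
Track B is 4, 6, 10, 16, 26, which is a Fibonacci-like recurrence a_n = a_{n-1} + a_{n-2}.
Position 11 → track A, term 6 = 64.
The 12th slot belongs to track B; its 6th term is 42.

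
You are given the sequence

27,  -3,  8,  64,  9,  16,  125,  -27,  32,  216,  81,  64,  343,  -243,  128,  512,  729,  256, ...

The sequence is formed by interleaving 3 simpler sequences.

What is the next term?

729

The terms cycle through 3 interleaved subsequences.
Stream A: 27, 64, 125, 216, 343, 512 (perfect cubes starting at 3³).
Stream B: -3, 9, -27, 81, -243, 729 (geometric, ×-3 each step).
Stream C: 8, 16, 32, 64, 128, 256 (successive powers of 2).
Position 19 → stream A, term 7 = 729.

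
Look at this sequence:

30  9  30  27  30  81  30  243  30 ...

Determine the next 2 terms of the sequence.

729, 30

Odd-indexed and even-indexed terms follow separate rules.
Stream A: 30, 30, 30, 30, 30. Constant 30.
Stream B: 9, 27, 81, 243. Powers of 3.
The 10th slot belongs to stream B; its 5th term is 729.
Position 11 → stream A, term 6 = 30.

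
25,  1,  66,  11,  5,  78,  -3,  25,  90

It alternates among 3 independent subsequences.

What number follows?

-17

Read the sequence 3 terms at a time; column i is its own pattern.
Track A: 25, 11, -3 — linear: a_n = 39 − 14·n.
Track B: 1, 5, 25 — powers of 5.
Track C: 66, 78, 90 — linear: a_n = 54 + 12·n.
Position 10 → track A, term 4 = -17.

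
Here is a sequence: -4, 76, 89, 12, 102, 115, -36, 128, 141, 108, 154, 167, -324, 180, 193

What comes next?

Reading positions in blocks of 3 reveals the pattern ABB — 2 tracks woven together.
Stream A: -4, 12, -36, 108, -324 (geometric, ×-3 each step).
Stream B: 76, 89, 102, 115, 128, 141, 154, 167, 180, 193 (linear: a_n = 63 + 13·n).
Term 16 comes from stream A (its 6th entry): 972.

972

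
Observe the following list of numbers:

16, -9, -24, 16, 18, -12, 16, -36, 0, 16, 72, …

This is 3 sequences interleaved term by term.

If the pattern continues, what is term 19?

16

Split by position mod 3: positions 1, 4, 7, … form one track, and each other residue class forms its own.
Track A: 16, 16, 16, 16. Constant 16.
Track B: -9, 18, -36, 72. A geometric progression (common ratio -2).
Track C: -24, -12, 0. Arithmetic with common difference +12.
Position 19 → track A, term 7 = 16.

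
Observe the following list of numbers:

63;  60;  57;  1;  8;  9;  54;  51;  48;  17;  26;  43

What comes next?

Reading positions in blocks of 6 reveals the pattern AAABBB — 2 tracks woven together.
Track A: 63, 60, 57, 54, 51, 48 (arithmetic, step −3).
Track B: 1, 8, 9, 17, 26, 43 (each term equals the sum of the previous two).
Term 13 comes from track A (its 7th entry): 45.

45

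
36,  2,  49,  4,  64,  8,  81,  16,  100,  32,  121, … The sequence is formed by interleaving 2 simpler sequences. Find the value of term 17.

Split by position mod 2 into 2 tracks.
Stream A: 36, 49, 64, 81, 100, 121 (consecutive squares n² from n = 6).
Stream B: 2, 4, 8, 16, 32 (successive powers of 2).
The 17th slot belongs to stream A; its 9th term is 196.

196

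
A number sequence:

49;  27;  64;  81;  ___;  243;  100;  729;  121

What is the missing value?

Taking every 2nd term gives 2 separate tracks.
Track A: 49, 64, ?, 100, 121 (the squares 7², 8², 9², …).
Track B: 27, 81, 243, 729 (powers of 3).
Track A's pattern makes the blank 81.

81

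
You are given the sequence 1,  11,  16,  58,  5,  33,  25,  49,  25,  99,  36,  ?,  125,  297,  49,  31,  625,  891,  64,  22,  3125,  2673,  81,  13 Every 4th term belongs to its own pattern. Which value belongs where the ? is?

40

Split by position mod 4 into 4 tracks.
Stream A: 1, 5, 25, 125, 625, 3125. Powers 5^0, 5^1, 5^2, ….
Stream B: 11, 33, 99, 297, 891, 2673. Geometric, ×3 each step.
Stream C: 16, 25, 36, 49, 64, 81. The squares 4², 5², 6², ….
Stream D: 58, 49, ?, 31, 22, 13. Arithmetic, step −9.
The gap is stream D's term 3; the rule gives 40.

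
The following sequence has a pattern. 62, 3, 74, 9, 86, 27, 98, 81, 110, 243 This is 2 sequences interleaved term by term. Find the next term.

122

Positions 1, 3, 5, … form one subsequence and positions 2, 4, 6, … form another.
Track A: 62, 74, 86, 98, 110. Arithmetic with common difference +12.
Track B: 3, 9, 27, 81, 243. Powers 3^1, 3^2, 3^3, ….
The 11th slot belongs to track A; its 6th term is 122.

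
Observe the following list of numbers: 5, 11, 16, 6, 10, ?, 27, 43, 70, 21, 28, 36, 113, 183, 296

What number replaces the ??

The slot pattern repeats as AAABBB (period 6), so there are 2 interleaved tracks.
Track A: 5, 11, 16, 27, 43, 70, 113, 183, 296 — a Fibonacci-like recurrence a_n = a_{n-1} + a_{n-2}.
Track B: 6, 10, ?, 21, 28, 36 — the triangular numbers T_3, T_4, ….
Filling track B at index 3 by its rule yields 15.

15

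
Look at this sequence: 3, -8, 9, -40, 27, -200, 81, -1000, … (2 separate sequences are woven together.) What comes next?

243

Odd-indexed and even-indexed terms follow separate rules.
Stream A: 3, 9, 27, 81 — successive powers of 3.
Stream B: -8, -40, -200, -1000 — multiplying by 5 each time.
Term 9 comes from stream A (its 5th entry): 243.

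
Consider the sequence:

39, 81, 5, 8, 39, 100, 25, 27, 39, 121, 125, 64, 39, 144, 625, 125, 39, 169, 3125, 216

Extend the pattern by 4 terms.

39, 196, 15625, 343

Read the sequence 4 terms at a time; column i is its own pattern.
Subsequence A = 39, 39, 39, 39, 39: constant 39.
Subsequence B = 81, 100, 121, 144, 169: perfect squares starting at 9².
Subsequence C = 5, 25, 125, 625, 3125: geometric with ratio 5.
Subsequence D = 8, 27, 64, 125, 216: the cubes 2³, 3³, 4³, ….
The 21st slot belongs to subsequence A; its 6th term is 39.
Term 22 comes from subsequence B (its 6th entry): 196.
Position 23 falls in subsequence C as its term 6, giving 15625.
Position 24 falls in subsequence D as its term 6, giving 343.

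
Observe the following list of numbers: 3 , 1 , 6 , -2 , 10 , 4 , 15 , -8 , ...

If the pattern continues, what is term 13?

The terms cycle through 2 interleaved subsequences.
Track A is 3, 6, 10, 15, which is triangular numbers n(n+1)/2 for n = 2, 3, ….
Track B is 1, -2, 4, -8, which is a geometric progression (common ratio -2).
Position 13 falls in track A as its term 7, giving 36.

36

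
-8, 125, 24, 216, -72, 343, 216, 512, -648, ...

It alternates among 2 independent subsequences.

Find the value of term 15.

The terms cycle through 2 interleaved subsequences.
Track A: -8, 24, -72, 216, -648 — geometric, ×-3 each step.
Track B: 125, 216, 343, 512 — the cubes 5³, 6³, 7³, ….
Term 15 comes from track A (its 8th entry): 17496.

17496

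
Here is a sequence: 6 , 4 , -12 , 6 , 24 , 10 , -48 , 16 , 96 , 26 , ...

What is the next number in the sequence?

-192

Taking every 2nd term gives 2 separate tracks.
Subsequence A: 6, -12, 24, -48, 96 (multiplying by -2 each time).
Subsequence B: 4, 6, 10, 16, 26 (each term equals the sum of the previous two).
Position 11 → subsequence A, term 6 = -192.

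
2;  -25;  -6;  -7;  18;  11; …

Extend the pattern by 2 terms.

Positions 1, 3, 5, … form one subsequence and positions 2, 4, 6, … form another.
Track A = 2, -6, 18: a geometric progression (common ratio -3).
Track B = -25, -7, 11: adding 18 each time.
Position 7 → track A, term 4 = -54.
The 8th slot belongs to track B; its 4th term is 29.

-54, 29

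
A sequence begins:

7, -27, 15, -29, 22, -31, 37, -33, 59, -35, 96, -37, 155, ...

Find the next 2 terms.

-39, 251

Odd-indexed and even-indexed terms follow separate rules.
Track A is 7, 15, 22, 37, 59, 96, 155, which is Fibonacci-style (each term is the sum of the two before it).
Track B is -27, -29, -31, -33, -35, -37, which is subtracting 2 each time.
The 14th slot belongs to track B; its 7th term is -39.
Position 15 falls in track A as its term 8, giving 251.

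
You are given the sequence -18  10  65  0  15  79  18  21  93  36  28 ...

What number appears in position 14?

Split by position mod 3: positions 1, 4, 7, … form one track, and each other residue class forms its own.
Subsequence A: -18, 0, 18, 36 — linear: a_n = -36 + 18·n.
Subsequence B: 10, 15, 21, 28 — triangular numbers starting at T_4.
Subsequence C: 65, 79, 93 — arithmetic, step +14.
Position 14 → subsequence B, term 5 = 36.

36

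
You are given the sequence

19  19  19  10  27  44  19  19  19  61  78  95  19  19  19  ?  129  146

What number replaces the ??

Reading positions in blocks of 6 reveals the pattern AAABBB — 2 tracks woven together.
Track A: 19, 19, 19, 19, 19, 19, 19, 19, 19. The constant sequence 19.
Track B: 10, 27, 44, 61, 78, 95, ?, 129, 146. Linear: a_n = -7 + 17·n.
So the missing entry in track B is 112.

112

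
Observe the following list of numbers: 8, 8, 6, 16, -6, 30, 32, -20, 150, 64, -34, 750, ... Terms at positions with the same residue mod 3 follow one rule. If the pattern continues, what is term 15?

3750

Taking every 3rd term gives 3 separate tracks.
Stream A = 8, 16, 32, 64: powers of 2.
Stream B = 8, -6, -20, -34: arithmetic, step −14.
Stream C = 6, 30, 150, 750: geometric with ratio 5.
The 15th slot belongs to stream C; its 5th term is 3750.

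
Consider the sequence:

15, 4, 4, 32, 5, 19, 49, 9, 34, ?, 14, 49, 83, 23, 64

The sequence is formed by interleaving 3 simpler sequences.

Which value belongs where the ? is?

Split by position mod 3: positions 1, 4, 7, … form one track, and each other residue class forms its own.
Track A: 15, 32, 49, ?, 83 — adding 17 each time.
Track B: 4, 5, 9, 14, 23 — each term equals the sum of the previous two.
Track C: 4, 19, 34, 49, 64 — arithmetic with common difference +15.
The gap is track A's term 4; the rule gives 66.

66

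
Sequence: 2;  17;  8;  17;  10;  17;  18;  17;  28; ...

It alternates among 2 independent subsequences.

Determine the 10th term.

Odd-indexed and even-indexed terms follow separate rules.
Track A: 2, 8, 10, 18, 28 — a Fibonacci-like recurrence a_n = a_{n-1} + a_{n-2}.
Track B: 17, 17, 17, 17 — constant 17.
Term 10 comes from track B (its 5th entry): 17.

17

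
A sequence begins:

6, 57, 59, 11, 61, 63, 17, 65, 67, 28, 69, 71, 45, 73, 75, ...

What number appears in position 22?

Positions follow the repeating pattern ABB; grouping by letter gives 2 tracks.
Track A: 6, 11, 17, 28, 45. A Fibonacci-like recurrence a_n = a_{n-1} + a_{n-2}.
Track B: 57, 59, 61, 63, 65, 67, 69, 71, 73, 75. Linear: a_n = 55 + 2·n.
Position 22 falls in track A as its term 8, giving 191.

191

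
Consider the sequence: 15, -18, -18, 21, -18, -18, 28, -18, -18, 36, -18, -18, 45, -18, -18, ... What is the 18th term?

-18

The slot pattern repeats as ABB (period 3), so there are 2 interleaved tracks.
Subsequence A = 15, 21, 28, 36, 45: the triangular numbers T_5, T_6, ….
Subsequence B = -18, -18, -18, -18, -18, -18, -18, -18, -18, -18: constant -18.
Position 18 falls in subsequence B as its term 12, giving -18.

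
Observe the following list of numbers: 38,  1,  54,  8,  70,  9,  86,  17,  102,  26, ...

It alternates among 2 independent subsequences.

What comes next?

The terms cycle through 2 interleaved subsequences.
Track A = 38, 54, 70, 86, 102: adding 16 each time.
Track B = 1, 8, 9, 17, 26: a Fibonacci-like recurrence a_n = a_{n-1} + a_{n-2}.
The 11th slot belongs to track A; its 6th term is 118.

118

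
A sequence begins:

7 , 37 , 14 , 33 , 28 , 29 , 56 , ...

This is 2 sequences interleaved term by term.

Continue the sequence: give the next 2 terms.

Positions 1, 3, 5, … form one subsequence and positions 2, 4, 6, … form another.
Stream A: 7, 14, 28, 56 — multiplying by 2 each time.
Stream B: 37, 33, 29 — arithmetic, step −4.
The 8th slot belongs to stream B; its 4th term is 25.
Term 9 comes from stream A (its 5th entry): 112.

25, 112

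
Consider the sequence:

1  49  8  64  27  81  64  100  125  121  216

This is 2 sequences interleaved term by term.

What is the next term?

144

The terms cycle through 2 interleaved subsequences.
Track A: 1, 8, 27, 64, 125, 216 (perfect cubes starting at 1³).
Track B: 49, 64, 81, 100, 121 (consecutive squares n² from n = 7).
Position 12 falls in track B as its term 6, giving 144.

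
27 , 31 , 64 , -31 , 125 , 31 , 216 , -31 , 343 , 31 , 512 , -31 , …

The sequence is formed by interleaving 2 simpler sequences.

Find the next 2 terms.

Taking every 2nd term gives 2 separate tracks.
Track A = 27, 64, 125, 216, 343, 512: perfect cubes starting at 3³.
Track B = 31, -31, 31, -31, 31, -31: oscillating between 31 and -31.
Term 13 comes from track A (its 7th entry): 729.
Position 14 → track B, term 7 = 31.

729, 31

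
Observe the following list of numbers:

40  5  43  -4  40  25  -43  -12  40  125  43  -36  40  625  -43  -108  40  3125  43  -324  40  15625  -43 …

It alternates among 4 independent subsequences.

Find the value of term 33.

40

Read the sequence 4 terms at a time; column i is its own pattern.
Subsequence A: 40, 40, 40, 40, 40, 40. Constant 40.
Subsequence B: 5, 25, 125, 625, 3125, 15625. Successive powers of 5.
Subsequence C: 43, -43, 43, -43, 43, -43. The oscillation 43·(−1)^(n+1).
Subsequence D: -4, -12, -36, -108, -324. A geometric progression (common ratio 3).
Term 33 comes from subsequence A (its 9th entry): 40.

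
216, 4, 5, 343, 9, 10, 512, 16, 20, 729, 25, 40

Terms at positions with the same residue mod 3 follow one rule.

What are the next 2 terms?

Split by position mod 3 into 3 tracks.
Track A is 216, 343, 512, 729, which is the cubes 6³, 7³, 8³, ….
Track B is 4, 9, 16, 25, which is the squares 2², 3², 4², ….
Track C is 5, 10, 20, 40, which is geometric with ratio 2.
Term 13 comes from track A (its 5th entry): 1000.
Position 14 → track B, term 5 = 36.

1000, 36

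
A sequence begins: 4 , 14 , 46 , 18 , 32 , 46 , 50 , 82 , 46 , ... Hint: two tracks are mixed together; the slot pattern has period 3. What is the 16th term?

Reading positions in blocks of 3 reveals the pattern AAB — 2 tracks woven together.
Subsequence A: 4, 14, 18, 32, 50, 82. Fibonacci-style (each term is the sum of the two before it).
Subsequence B: 46, 46, 46. Always 46.
Position 16 falls in subsequence A as its term 11, giving 906.

906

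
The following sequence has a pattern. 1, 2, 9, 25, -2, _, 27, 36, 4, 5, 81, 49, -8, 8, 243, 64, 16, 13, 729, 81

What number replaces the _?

3

The terms cycle through 4 interleaved subsequences.
Track A: 1, -2, 4, -8, 16 (geometric, ×-2 each step).
Track B: 2, ?, 5, 8, 13 (each term equals the sum of the previous two).
Track C: 9, 27, 81, 243, 729 (powers of 3).
Track D: 25, 36, 49, 64, 81 (perfect squares starting at 5²).
So the missing entry in track B is 3.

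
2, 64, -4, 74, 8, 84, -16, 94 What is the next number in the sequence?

32

Split by position mod 2 into 2 tracks.
Subsequence A: 2, -4, 8, -16. Multiplying by -2 each time.
Subsequence B: 64, 74, 84, 94. Adding 10 each time.
Position 9 falls in subsequence A as its term 5, giving 32.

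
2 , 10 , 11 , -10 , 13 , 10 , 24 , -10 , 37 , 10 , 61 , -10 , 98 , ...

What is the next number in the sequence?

10

Split by position mod 2 into 2 tracks.
Track A: 2, 11, 13, 24, 37, 61, 98 — Fibonacci-style (each term is the sum of the two before it).
Track B: 10, -10, 10, -10, 10, -10 — the oscillation 10·(−1)^(n+1).
The 14th slot belongs to track B; its 7th term is 10.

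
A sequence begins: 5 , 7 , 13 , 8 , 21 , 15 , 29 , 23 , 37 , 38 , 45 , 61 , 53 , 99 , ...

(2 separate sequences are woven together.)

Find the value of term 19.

Positions 1, 3, 5, … form one subsequence and positions 2, 4, 6, … form another.
Track A is 5, 13, 21, 29, 37, 45, 53, which is linear: a_n = -3 + 8·n.
Track B is 7, 8, 15, 23, 38, 61, 99, which is each term equals the sum of the previous two.
Position 19 → track A, term 10 = 77.

77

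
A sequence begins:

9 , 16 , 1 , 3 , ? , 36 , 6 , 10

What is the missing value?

The slot pattern repeats as AABB (period 4), so there are 2 interleaved tracks.
Stream A: 9, 16, ?, 36 (perfect squares starting at 3²).
Stream B: 1, 3, 6, 10 (triangular numbers n(n+1)/2 for n = 1, 2, …).
Filling stream A at index 3 by its rule yields 25.

25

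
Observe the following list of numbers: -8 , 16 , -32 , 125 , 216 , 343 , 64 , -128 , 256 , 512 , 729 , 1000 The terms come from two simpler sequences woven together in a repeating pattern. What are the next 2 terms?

-512, 1024

Positions follow the repeating pattern AAABBB; grouping by letter gives 2 tracks.
Track A: -8, 16, -32, 64, -128, 256 (geometric, ×-2 each step).
Track B: 125, 216, 343, 512, 729, 1000 (perfect cubes starting at 5³).
Term 13 comes from track A (its 7th entry): -512.
Position 14 → track A, term 8 = 1024.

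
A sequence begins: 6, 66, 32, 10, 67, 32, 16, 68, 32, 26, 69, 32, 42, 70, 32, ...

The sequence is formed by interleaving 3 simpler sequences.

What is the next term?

68

Split by position mod 3 into 3 tracks.
Stream A: 6, 10, 16, 26, 42 (a Fibonacci-like recurrence a_n = a_{n-1} + a_{n-2}).
Stream B: 66, 67, 68, 69, 70 (adding 1 each time).
Stream C: 32, 32, 32, 32, 32 (the constant sequence 32).
Position 16 falls in stream A as its term 6, giving 68.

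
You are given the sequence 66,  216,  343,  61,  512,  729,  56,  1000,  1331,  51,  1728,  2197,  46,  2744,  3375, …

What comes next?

41

Reading positions in blocks of 3 reveals the pattern ABB — 2 tracks woven together.
Track A: 66, 61, 56, 51, 46 (linear: a_n = 71 − 5·n).
Track B: 216, 343, 512, 729, 1000, 1331, 1728, 2197, 2744, 3375 (consecutive cubes n³ from n = 6).
Term 16 comes from track A (its 6th entry): 41.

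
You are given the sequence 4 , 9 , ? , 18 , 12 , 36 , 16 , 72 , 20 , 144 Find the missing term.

Positions 1, 3, 5, … form one subsequence and positions 2, 4, 6, … form another.
Stream A = 4, ?, 12, 16, 20: arithmetic, step +4.
Stream B = 9, 18, 36, 72, 144: multiplying by 2 each time.
Filling stream A at index 2 by its rule yields 8.

8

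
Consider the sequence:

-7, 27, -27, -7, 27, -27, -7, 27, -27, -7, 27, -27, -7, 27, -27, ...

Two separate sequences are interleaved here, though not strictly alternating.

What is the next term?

Reading positions in blocks of 3 reveals the pattern ABB — 2 tracks woven together.
Stream A: -7, -7, -7, -7, -7 (constant -7).
Stream B: 27, -27, 27, -27, 27, -27, 27, -27, 27, -27 (oscillating between 27 and -27).
Position 16 → stream A, term 6 = -7.

-7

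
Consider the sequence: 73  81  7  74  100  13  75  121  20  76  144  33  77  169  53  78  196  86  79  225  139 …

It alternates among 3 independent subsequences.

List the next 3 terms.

80, 256, 225

Split by position mod 3 into 3 tracks.
Subsequence A: 73, 74, 75, 76, 77, 78, 79 (arithmetic with common difference +1).
Subsequence B: 81, 100, 121, 144, 169, 196, 225 (perfect squares starting at 9²).
Subsequence C: 7, 13, 20, 33, 53, 86, 139 (a Fibonacci-like recurrence a_n = a_{n-1} + a_{n-2}).
The 22nd slot belongs to subsequence A; its 8th term is 80.
Position 23 falls in subsequence B as its term 8, giving 256.
Position 24 → subsequence C, term 8 = 225.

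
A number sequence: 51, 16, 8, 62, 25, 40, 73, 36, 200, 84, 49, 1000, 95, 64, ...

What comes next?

5000

Read the sequence 3 terms at a time; column i is its own pattern.
Track A: 51, 62, 73, 84, 95 — adding 11 each time.
Track B: 16, 25, 36, 49, 64 — perfect squares starting at 4².
Track C: 8, 40, 200, 1000 — a geometric progression (common ratio 5).
Position 15 → track C, term 5 = 5000.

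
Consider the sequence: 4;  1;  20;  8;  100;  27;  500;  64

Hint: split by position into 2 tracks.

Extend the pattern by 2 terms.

The terms cycle through 2 interleaved subsequences.
Track A: 4, 20, 100, 500 (multiplying by 5 each time).
Track B: 1, 8, 27, 64 (the cubes 1³, 2³, 3³, …).
Position 9 falls in track A as its term 5, giving 2500.
Position 10 falls in track B as its term 5, giving 125.

2500, 125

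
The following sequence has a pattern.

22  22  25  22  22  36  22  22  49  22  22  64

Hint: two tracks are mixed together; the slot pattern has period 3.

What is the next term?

22

Positions follow the repeating pattern AAB; grouping by letter gives 2 tracks.
Track A: 22, 22, 22, 22, 22, 22, 22, 22. Always 22.
Track B: 25, 36, 49, 64. The squares 5², 6², 7², ….
Term 13 comes from track A (its 9th entry): 22.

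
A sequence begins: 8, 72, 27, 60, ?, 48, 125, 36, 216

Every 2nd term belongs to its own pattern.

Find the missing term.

64

Taking every 2nd term gives 2 separate tracks.
Track A: 8, 27, ?, 125, 216. The cubes 2³, 3³, 4³, ….
Track B: 72, 60, 48, 36. Arithmetic, step −12.
So the missing entry in track A is 64.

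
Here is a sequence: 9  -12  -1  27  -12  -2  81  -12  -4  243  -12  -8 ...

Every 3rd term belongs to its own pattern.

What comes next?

729

Taking every 3rd term gives 3 separate tracks.
Track A = 9, 27, 81, 243: successive powers of 3.
Track B = -12, -12, -12, -12: constant -12.
Track C = -1, -2, -4, -8: multiplying by 2 each time.
Term 13 comes from track A (its 5th entry): 729.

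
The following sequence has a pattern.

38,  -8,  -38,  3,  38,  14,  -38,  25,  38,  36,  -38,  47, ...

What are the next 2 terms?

38, 58

Taking every 2nd term gives 2 separate tracks.
Subsequence A = 38, -38, 38, -38, 38, -38: alternating ±38.
Subsequence B = -8, 3, 14, 25, 36, 47: linear: a_n = -19 + 11·n.
The 13th slot belongs to subsequence A; its 7th term is 38.
Term 14 comes from subsequence B (its 7th entry): 58.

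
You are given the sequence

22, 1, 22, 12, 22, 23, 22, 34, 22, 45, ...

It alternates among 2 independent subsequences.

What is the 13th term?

The terms cycle through 2 interleaved subsequences.
Stream A = 22, 22, 22, 22, 22: constant 22.
Stream B = 1, 12, 23, 34, 45: arithmetic with common difference +11.
Position 13 → stream A, term 7 = 22.

22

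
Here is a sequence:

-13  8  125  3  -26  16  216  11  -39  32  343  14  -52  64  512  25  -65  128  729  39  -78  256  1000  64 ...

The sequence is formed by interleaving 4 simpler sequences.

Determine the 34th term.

2048

Taking every 4th term gives 4 separate tracks.
Track A: -13, -26, -39, -52, -65, -78 (arithmetic, step −13).
Track B: 8, 16, 32, 64, 128, 256 (successive powers of 2).
Track C: 125, 216, 343, 512, 729, 1000 (consecutive cubes n³ from n = 5).
Track D: 3, 11, 14, 25, 39, 64 (a Fibonacci-like recurrence a_n = a_{n-1} + a_{n-2}).
The 34th slot belongs to track B; its 9th term is 2048.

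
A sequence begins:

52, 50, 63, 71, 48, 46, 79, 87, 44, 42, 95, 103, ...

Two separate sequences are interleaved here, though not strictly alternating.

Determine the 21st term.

Reading positions in blocks of 4 reveals the pattern AABB — 2 tracks woven together.
Subsequence A is 52, 50, 48, 46, 44, 42, which is linear: a_n = 54 − 2·n.
Subsequence B is 63, 71, 79, 87, 95, 103, which is arithmetic with common difference +8.
Position 21 → subsequence A, term 11 = 32.

32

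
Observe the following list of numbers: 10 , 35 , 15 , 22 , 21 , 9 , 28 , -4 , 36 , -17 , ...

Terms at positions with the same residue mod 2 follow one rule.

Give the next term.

45

Odd-indexed and even-indexed terms follow separate rules.
Stream A: 10, 15, 21, 28, 36 — the triangular numbers T_4, T_5, ….
Stream B: 35, 22, 9, -4, -17 — arithmetic, step −13.
Position 11 falls in stream A as its term 6, giving 45.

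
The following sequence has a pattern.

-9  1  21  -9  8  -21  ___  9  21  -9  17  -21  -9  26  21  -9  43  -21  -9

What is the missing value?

The terms cycle through 3 interleaved subsequences.
Track A: -9, -9, ?, -9, -9, -9, -9 — constant -9.
Track B: 1, 8, 9, 17, 26, 43 — each term equals the sum of the previous two.
Track C: 21, -21, 21, -21, 21, -21 — the oscillation 21·(−1)^(n+1).
So the missing entry in track A is -9.

-9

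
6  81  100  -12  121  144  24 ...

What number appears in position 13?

96

Reading positions in blocks of 3 reveals the pattern ABB — 2 tracks woven together.
Track A: 6, -12, 24 (geometric, ×-2 each step).
Track B: 81, 100, 121, 144 (the squares 9², 10², 11², …).
The 13th slot belongs to track A; its 5th term is 96.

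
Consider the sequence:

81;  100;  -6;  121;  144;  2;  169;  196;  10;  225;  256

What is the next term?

Reading positions in blocks of 3 reveals the pattern AAB — 2 tracks woven together.
Track A: 81, 100, 121, 144, 169, 196, 225, 256 — the squares 9², 10², 11², ….
Track B: -6, 2, 10 — linear: a_n = -14 + 8·n.
The 12th slot belongs to track B; its 4th term is 18.

18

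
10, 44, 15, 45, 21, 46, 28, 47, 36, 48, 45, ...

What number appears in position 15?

Taking every 2nd term gives 2 separate tracks.
Track A is 10, 15, 21, 28, 36, 45, which is triangular numbers starting at T_4.
Track B is 44, 45, 46, 47, 48, which is linear: a_n = 43 + n.
Position 15 falls in track A as its term 8, giving 66.

66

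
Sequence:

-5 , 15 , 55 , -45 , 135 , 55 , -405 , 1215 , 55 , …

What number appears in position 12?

55

Reading positions in blocks of 3 reveals the pattern AAB — 2 tracks woven together.
Stream A = -5, 15, -45, 135, -405, 1215: a geometric progression (common ratio -3).
Stream B = 55, 55, 55: always 55.
Position 12 falls in stream B as its term 4, giving 55.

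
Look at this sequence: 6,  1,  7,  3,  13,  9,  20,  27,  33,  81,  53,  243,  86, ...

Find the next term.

729

Positions 1, 3, 5, … form one subsequence and positions 2, 4, 6, … form another.
Subsequence A: 6, 7, 13, 20, 33, 53, 86. Fibonacci-style (each term is the sum of the two before it).
Subsequence B: 1, 3, 9, 27, 81, 243. Successive powers of 3.
Position 14 falls in subsequence B as its term 7, giving 729.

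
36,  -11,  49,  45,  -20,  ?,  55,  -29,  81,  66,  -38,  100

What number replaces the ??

Taking every 3rd term gives 3 separate tracks.
Track A: 36, 45, 55, 66 — triangular numbers starting at T_8.
Track B: -11, -20, -29, -38 — arithmetic, step −9.
Track C: 49, ?, 81, 100 — the squares 7², 8², 9², ….
So the missing entry in track C is 64.

64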